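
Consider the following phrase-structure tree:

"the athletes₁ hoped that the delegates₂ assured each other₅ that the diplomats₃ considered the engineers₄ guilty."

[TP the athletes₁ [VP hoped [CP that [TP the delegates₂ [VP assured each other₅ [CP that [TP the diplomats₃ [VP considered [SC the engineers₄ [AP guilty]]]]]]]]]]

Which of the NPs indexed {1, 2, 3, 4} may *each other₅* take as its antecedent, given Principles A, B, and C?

{2}

*each other* is an anaphor, so Principle A applies: it must be bound in its binding domain.
Binding domain of *each other₅*: the embedded TP, whose subject is the delegates₂.
*the athletes₁* c-commands the anaphor but is outside its binding domain → cannot satisfy Principle A.
*the delegates₂* c-commands the anaphor within its binding domain → licit binder.
*the diplomats₃* does not c-command the anaphor → cannot bind it.
*the engineers₄* does not c-command the anaphor → cannot bind it.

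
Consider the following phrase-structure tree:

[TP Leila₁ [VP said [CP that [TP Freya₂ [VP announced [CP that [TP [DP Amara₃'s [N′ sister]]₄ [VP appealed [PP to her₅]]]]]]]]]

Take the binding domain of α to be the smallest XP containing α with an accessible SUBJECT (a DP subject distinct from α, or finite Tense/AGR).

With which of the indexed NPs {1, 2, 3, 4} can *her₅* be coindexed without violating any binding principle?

{1, 2, 3}

*her* is a pronoun, so Principle B applies: it must be free in its binding domain.
Binding domain of *her₅*: the embedded TP, whose subject is [Amara₃'s sister]₄.
*Leila₁* c-commands the pronoun but from outside its binding domain, and is not c-commanded by it → coindexation permitted.
*Freya₂* c-commands the pronoun but from outside its binding domain, and is not c-commanded by it → coindexation permitted.
*Amara₃* and the pronoun do not c-command one another → neither Principle B nor Principle C is at stake; coindexation permitted.
*[Amara₃'s sister]₄* c-commands the pronoun within its binding domain → coindexation would violate Principle B.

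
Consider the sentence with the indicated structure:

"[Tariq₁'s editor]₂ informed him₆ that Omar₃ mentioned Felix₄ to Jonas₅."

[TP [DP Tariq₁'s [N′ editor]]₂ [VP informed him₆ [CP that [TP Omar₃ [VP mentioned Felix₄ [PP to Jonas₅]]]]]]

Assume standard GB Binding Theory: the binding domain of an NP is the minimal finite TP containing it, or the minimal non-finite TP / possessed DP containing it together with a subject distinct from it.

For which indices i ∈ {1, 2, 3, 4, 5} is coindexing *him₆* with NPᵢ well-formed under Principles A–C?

*him* is a pronoun, so Principle B applies: it must be free in its binding domain.
Binding domain of *him₆*: the matrix TP, whose subject is [Tariq₁'s editor]₂.
*Tariq₁* and the pronoun do not c-command one another → neither Principle B nor Principle C is at stake; coindexation permitted.
*[Tariq₁'s editor]₂* c-commands the pronoun within its binding domain → coindexation would violate Principle B.
*Omar₃*: the pronoun c-commands this R-expression → coindexation would violate Principle C on *Omar₃*.
*Felix₄*: the pronoun c-commands this R-expression → coindexation would violate Principle C on *Felix₄*.
*Jonas₅*: the pronoun c-commands this R-expression → coindexation would violate Principle C on *Jonas₅*.

{1}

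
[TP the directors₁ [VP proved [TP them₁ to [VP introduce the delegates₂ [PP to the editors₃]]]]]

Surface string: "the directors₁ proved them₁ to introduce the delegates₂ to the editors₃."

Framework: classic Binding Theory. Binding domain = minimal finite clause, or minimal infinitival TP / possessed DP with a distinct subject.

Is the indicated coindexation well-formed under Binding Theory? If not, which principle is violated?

The two coindexed NPs are *the directors₁* and *them₁*.
*them₁* is a pronoun. Its binding domain is the matrix TP, whose subject is the directors₁.
*the directors₁* c-commands it within that domain and carries the same index.
The pronoun is locally bound → Principle B violation.

Principle B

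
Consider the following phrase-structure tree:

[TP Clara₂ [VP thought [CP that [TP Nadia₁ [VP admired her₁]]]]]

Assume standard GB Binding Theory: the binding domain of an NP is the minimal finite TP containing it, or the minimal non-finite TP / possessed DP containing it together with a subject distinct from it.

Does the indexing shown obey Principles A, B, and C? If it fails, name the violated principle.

The two coindexed NPs are *Nadia₁* and *her₁*.
*her₁* is a pronoun. Its binding domain is the embedded TP, whose subject is Nadia₁.
*Nadia₁* c-commands it within that domain and carries the same index.
The pronoun is locally bound → Principle B violation.

Principle B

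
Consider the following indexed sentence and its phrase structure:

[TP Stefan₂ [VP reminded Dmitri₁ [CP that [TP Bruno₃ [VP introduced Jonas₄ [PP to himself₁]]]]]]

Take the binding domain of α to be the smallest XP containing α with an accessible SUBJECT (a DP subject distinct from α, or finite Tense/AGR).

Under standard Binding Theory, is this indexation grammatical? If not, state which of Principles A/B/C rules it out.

The two coindexed NPs are *Dmitri₁* and *himself₁*.
*himself₁* is an anaphor. Principle A requires it to be bound within its binding domain — the embedded TP, whose subject is Bruno₃.
Within that domain it is c-commanded by *Bruno₃*, *Jonas₄*, none of which share its index.
*Dmitri₁* does c-command the anaphor, but from outside its binding domain.
The anaphor is unbound in its domain → Principle A violation.

Principle A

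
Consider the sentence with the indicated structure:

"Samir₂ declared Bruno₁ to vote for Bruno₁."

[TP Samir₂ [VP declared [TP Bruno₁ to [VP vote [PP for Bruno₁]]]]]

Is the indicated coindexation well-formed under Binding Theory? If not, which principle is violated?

Principle C

The two coindexed NPs are *Bruno₁* (the higher occurrence) and *Bruno₁* (the lower occurrence).
*Bruno₁* (the lower occurrence) is an R-expression. Principle C requires it to be free everywhere.
*Bruno₁* (the higher occurrence) c-commands it and carries the same index.
The R-expression is bound → Principle C violation.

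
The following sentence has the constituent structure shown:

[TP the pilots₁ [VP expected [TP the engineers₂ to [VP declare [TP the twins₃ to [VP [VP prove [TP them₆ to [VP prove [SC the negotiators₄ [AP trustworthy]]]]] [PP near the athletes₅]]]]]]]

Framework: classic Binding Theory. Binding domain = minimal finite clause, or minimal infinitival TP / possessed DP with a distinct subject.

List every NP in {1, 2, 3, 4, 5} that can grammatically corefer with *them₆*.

*them* is a pronoun, so Principle B applies: it must be free in its binding domain.
Binding domain of *them₆*: the embedded TP, whose subject is the twins₃.
*the pilots₁* c-commands the pronoun but from outside its binding domain, and is not c-commanded by it → coindexation permitted.
*the engineers₂* c-commands the pronoun but from outside its binding domain, and is not c-commanded by it → coindexation permitted.
*the twins₃* c-commands the pronoun within its binding domain → coindexation would violate Principle B.
*the negotiators₄*: the pronoun c-commands this R-expression → coindexation would violate Principle C on *the negotiators₄*.
*the athletes₅* and the pronoun do not c-command one another → neither Principle B nor Principle C is at stake; coindexation permitted.

{1, 2, 5}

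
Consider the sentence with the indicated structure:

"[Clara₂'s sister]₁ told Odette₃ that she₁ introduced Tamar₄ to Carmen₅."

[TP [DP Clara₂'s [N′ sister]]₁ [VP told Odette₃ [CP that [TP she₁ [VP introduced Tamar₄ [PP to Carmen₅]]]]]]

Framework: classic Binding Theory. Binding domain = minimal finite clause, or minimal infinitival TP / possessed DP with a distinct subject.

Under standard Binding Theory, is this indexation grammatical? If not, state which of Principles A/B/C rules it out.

The two coindexed NPs are *[Clara₂'s sister]₁* and *she₁*.
*she₁* is a pronoun; nothing c-commands it within its binding domain (the embedded TP.), so Principle B holds trivially.
*[Clara₂'s sister]₁* is an R-expression; *she₁* does not c-command it, and no other NP shares its index, so Principle C is satisfied.
All principles are respected.

grammatical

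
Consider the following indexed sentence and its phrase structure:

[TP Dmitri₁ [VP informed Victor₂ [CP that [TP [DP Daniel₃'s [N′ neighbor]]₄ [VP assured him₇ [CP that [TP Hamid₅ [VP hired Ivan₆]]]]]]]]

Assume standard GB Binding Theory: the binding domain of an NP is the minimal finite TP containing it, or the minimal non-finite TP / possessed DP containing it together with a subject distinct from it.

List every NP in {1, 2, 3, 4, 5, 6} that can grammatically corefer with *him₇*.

*him* is a pronoun, so Principle B applies: it must be free in its binding domain.
Binding domain of *him₇*: the embedded TP, whose subject is [Daniel₃'s neighbor]₄.
*Dmitri₁* c-commands the pronoun but from outside its binding domain, and is not c-commanded by it → coindexation permitted.
*Victor₂* c-commands the pronoun but from outside its binding domain, and is not c-commanded by it → coindexation permitted.
*Daniel₃* and the pronoun do not c-command one another → neither Principle B nor Principle C is at stake; coindexation permitted.
*[Daniel₃'s neighbor]₄* c-commands the pronoun within its binding domain → coindexation would violate Principle B.
*Hamid₅*: the pronoun c-commands this R-expression → coindexation would violate Principle C on *Hamid₅*.
*Ivan₆*: the pronoun c-commands this R-expression → coindexation would violate Principle C on *Ivan₆*.

{1, 2, 3}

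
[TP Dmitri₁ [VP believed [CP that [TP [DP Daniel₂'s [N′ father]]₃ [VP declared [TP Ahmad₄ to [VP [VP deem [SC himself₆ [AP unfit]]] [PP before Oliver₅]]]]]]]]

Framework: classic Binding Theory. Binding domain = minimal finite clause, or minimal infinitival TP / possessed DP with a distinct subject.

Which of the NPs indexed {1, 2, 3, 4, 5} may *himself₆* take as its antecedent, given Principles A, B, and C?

*himself* is an anaphor, so Principle A applies: it must be bound in its binding domain.
Binding domain of *himself₆*: the embedded TP, whose subject is Ahmad₄.
*Dmitri₁* c-commands the anaphor but is outside its binding domain → cannot satisfy Principle A.
*Daniel₂* does not c-command the anaphor → cannot bind it.
*[Daniel₂'s father]₃* c-commands the anaphor but is outside its binding domain → cannot satisfy Principle A.
*Ahmad₄* c-commands the anaphor within its binding domain → licit binder.
*Oliver₅* does not c-command the anaphor → cannot bind it.

{4}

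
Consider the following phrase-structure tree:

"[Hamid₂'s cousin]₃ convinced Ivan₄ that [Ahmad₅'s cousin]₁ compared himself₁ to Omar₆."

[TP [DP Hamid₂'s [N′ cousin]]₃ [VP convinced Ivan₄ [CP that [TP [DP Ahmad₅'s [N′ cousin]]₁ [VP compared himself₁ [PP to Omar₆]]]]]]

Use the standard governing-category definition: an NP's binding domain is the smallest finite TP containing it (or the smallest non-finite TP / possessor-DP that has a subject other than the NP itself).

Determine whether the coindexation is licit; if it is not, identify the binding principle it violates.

grammatical

The two coindexed NPs are *[Ahmad₅'s cousin]₁* and *himself₁*.
*himself₁* is an anaphor; its binding domain is the embedded TP, whose subject is [Ahmad₅'s cousin]₁. *[Ahmad₅'s cousin]₁* c-commands it within that domain and shares its index, so Principle A is satisfied.
*[Ahmad₅'s cousin]₁* is an R-expression; *himself₁* does not c-command it, and no other NP shares its index, so Principle C is satisfied.
All principles are respected.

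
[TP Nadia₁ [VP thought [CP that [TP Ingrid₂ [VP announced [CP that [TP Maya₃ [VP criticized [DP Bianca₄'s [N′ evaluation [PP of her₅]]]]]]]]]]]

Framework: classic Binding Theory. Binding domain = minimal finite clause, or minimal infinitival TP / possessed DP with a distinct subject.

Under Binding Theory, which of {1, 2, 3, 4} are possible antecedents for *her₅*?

{1, 2, 3}

*her* is a pronoun, so Principle B applies: it must be free in its binding domain.
Binding domain of *her₅*: the possessed DP, whose subject is Bianca₄.
*Nadia₁* c-commands the pronoun but from outside its binding domain, and is not c-commanded by it → coindexation permitted.
*Ingrid₂* c-commands the pronoun but from outside its binding domain, and is not c-commanded by it → coindexation permitted.
*Maya₃* c-commands the pronoun but from outside its binding domain, and is not c-commanded by it → coindexation permitted.
*Bianca₄* c-commands the pronoun within its binding domain → coindexation would violate Principle B.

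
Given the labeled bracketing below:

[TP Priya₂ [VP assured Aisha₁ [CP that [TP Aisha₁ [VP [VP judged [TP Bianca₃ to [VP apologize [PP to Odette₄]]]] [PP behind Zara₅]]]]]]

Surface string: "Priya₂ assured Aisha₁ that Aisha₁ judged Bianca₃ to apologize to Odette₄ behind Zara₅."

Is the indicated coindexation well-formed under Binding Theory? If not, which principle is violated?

The two coindexed NPs are *Aisha₁* (the higher occurrence) and *Aisha₁* (the lower occurrence).
*Aisha₁* (the lower occurrence) is an R-expression. Principle C requires it to be free everywhere.
*Aisha₁* (the higher occurrence) c-commands it and carries the same index.
The R-expression is bound → Principle C violation.

Principle C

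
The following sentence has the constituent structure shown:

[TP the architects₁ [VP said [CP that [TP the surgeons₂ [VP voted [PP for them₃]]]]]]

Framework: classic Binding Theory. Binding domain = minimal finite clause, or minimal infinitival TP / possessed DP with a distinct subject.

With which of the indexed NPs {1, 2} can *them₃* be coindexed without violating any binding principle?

*them* is a pronoun, so Principle B applies: it must be free in its binding domain.
Binding domain of *them₃*: the embedded TP, whose subject is the surgeons₂.
*the architects₁* c-commands the pronoun but from outside its binding domain, and is not c-commanded by it → coindexation permitted.
*the surgeons₂* c-commands the pronoun within its binding domain → coindexation would violate Principle B.

{1}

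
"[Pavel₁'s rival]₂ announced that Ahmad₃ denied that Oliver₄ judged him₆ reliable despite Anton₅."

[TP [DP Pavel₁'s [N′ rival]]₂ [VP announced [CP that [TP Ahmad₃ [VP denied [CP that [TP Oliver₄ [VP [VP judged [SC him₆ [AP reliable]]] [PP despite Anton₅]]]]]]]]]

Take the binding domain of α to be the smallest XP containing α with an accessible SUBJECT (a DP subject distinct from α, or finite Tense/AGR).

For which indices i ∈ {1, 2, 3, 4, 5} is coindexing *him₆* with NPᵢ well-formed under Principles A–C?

*him* is a pronoun, so Principle B applies: it must be free in its binding domain.
Binding domain of *him₆*: the embedded TP, whose subject is Oliver₄.
*Pavel₁* and the pronoun do not c-command one another → neither Principle B nor Principle C is at stake; coindexation permitted.
*[Pavel₁'s rival]₂* c-commands the pronoun but from outside its binding domain, and is not c-commanded by it → coindexation permitted.
*Ahmad₃* c-commands the pronoun but from outside its binding domain, and is not c-commanded by it → coindexation permitted.
*Oliver₄* c-commands the pronoun within its binding domain → coindexation would violate Principle B.
*Anton₅* and the pronoun do not c-command one another → neither Principle B nor Principle C is at stake; coindexation permitted.

{1, 2, 3, 5}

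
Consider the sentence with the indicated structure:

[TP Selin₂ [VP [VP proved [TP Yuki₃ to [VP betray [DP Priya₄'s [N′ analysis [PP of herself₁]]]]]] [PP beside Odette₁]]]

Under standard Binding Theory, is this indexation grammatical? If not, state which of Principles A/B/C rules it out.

Principle A

The two coindexed NPs are *Odette₁* and *herself₁*.
*herself₁* is an anaphor. Principle A requires it to be bound within its binding domain — the possessed DP, whose subject is Priya₄.
Within that domain it is c-commanded by *Priya₄*, which does not share its index.
*Odette₁* does not c-command the anaphor at all.
The anaphor is unbound in its domain → Principle A violation.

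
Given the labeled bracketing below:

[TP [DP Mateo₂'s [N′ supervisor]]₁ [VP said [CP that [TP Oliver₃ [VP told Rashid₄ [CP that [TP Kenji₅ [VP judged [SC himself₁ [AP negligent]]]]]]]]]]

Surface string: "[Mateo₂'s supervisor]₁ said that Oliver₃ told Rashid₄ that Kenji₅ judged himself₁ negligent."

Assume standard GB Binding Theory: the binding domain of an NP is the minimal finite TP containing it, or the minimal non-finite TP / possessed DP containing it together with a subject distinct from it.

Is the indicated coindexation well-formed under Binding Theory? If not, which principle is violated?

Principle A

The two coindexed NPs are *[Mateo₂'s supervisor]₁* and *himself₁*.
*himself₁* is an anaphor. Principle A requires it to be bound within its binding domain — the embedded TP, whose subject is Kenji₅.
Within that domain it is c-commanded by *Kenji₅*, which does not share its index.
*[Mateo₂'s supervisor]₁* does c-command the anaphor, but from outside its binding domain.
The anaphor is unbound in its domain → Principle A violation.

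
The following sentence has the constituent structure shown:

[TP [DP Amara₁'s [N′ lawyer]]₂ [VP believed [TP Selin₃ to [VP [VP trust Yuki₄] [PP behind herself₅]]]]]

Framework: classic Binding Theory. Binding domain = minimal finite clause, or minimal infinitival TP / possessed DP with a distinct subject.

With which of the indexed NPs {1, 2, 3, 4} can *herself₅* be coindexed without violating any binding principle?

*herself* is an anaphor, so Principle A applies: it must be bound in its binding domain.
Binding domain of *herself₅*: the embedded TP, whose subject is Selin₃.
*Amara₁* does not c-command the anaphor → cannot bind it.
*[Amara₁'s lawyer]₂* c-commands the anaphor but is outside its binding domain → cannot satisfy Principle A.
*Selin₃* c-commands the anaphor within its binding domain → licit binder.
*Yuki₄* does not c-command the anaphor → cannot bind it.

{3}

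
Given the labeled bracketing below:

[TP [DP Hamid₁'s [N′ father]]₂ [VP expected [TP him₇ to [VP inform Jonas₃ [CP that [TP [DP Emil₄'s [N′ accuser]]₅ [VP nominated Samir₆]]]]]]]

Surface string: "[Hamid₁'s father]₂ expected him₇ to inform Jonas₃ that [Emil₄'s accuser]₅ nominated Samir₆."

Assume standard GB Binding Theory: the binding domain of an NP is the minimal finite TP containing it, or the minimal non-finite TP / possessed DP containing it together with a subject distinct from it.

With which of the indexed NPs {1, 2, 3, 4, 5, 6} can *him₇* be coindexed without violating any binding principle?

{1}

*him* is a pronoun, so Principle B applies: it must be free in its binding domain.
Binding domain of *him₇*: the matrix TP, whose subject is [Hamid₁'s father]₂.
*Hamid₁* and the pronoun do not c-command one another → neither Principle B nor Principle C is at stake; coindexation permitted.
*[Hamid₁'s father]₂* c-commands the pronoun within its binding domain → coindexation would violate Principle B.
*Jonas₃*: the pronoun c-commands this R-expression → coindexation would violate Principle C on *Jonas₃*.
*Emil₄*: the pronoun c-commands this R-expression → coindexation would violate Principle C on *Emil₄*.
*[Emil₄'s accuser]₅*: the pronoun c-commands this R-expression → coindexation would violate Principle C on *[Emil₄'s accuser]₅*.
*Samir₆*: the pronoun c-commands this R-expression → coindexation would violate Principle C on *Samir₆*.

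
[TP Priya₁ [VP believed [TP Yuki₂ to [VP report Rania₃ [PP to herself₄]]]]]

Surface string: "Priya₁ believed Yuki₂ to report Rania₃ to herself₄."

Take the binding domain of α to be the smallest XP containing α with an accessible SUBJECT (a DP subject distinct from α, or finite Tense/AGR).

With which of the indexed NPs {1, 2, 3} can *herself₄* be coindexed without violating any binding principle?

*herself* is an anaphor, so Principle A applies: it must be bound in its binding domain.
Binding domain of *herself₄*: the embedded TP, whose subject is Yuki₂.
*Priya₁* c-commands the anaphor but is outside its binding domain → cannot satisfy Principle A.
*Yuki₂* c-commands the anaphor within its binding domain → licit binder.
*Rania₃* c-commands the anaphor within its binding domain → licit binder.

{2, 3}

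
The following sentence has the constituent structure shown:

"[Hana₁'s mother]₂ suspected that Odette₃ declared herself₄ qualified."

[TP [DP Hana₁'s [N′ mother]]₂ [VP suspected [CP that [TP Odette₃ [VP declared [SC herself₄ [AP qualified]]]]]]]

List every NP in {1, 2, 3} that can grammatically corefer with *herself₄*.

{3}

*herself* is an anaphor, so Principle A applies: it must be bound in its binding domain.
Binding domain of *herself₄*: the embedded TP, whose subject is Odette₃.
*Hana₁* does not c-command the anaphor → cannot bind it.
*[Hana₁'s mother]₂* c-commands the anaphor but is outside its binding domain → cannot satisfy Principle A.
*Odette₃* c-commands the anaphor within its binding domain → licit binder.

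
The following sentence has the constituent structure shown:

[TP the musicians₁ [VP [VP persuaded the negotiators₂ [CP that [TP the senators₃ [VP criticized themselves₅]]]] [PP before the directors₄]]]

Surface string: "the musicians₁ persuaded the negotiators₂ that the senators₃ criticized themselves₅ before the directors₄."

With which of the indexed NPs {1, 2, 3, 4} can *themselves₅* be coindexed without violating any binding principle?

{3}

*themselves* is an anaphor, so Principle A applies: it must be bound in its binding domain.
Binding domain of *themselves₅*: the embedded TP, whose subject is the senators₃.
*the musicians₁* c-commands the anaphor but is outside its binding domain → cannot satisfy Principle A.
*the negotiators₂* c-commands the anaphor but is outside its binding domain → cannot satisfy Principle A.
*the senators₃* c-commands the anaphor within its binding domain → licit binder.
*the directors₄* does not c-command the anaphor → cannot bind it.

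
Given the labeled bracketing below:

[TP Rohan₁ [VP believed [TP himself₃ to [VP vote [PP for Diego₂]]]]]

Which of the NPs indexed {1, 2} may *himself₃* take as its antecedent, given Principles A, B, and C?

*himself* is an anaphor, so Principle A applies: it must be bound in its binding domain.
Binding domain of *himself₃*: the matrix TP, whose subject is Rohan₁.
*Rohan₁* c-commands the anaphor within its binding domain → licit binder.
*Diego₂* does not c-command the anaphor → cannot bind it.

{1}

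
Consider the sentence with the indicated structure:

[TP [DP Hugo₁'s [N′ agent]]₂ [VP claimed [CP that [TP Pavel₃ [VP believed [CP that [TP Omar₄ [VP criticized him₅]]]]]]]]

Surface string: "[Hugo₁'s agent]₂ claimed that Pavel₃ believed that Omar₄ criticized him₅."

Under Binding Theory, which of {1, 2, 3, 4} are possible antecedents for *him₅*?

{1, 2, 3}

*him* is a pronoun, so Principle B applies: it must be free in its binding domain.
Binding domain of *him₅*: the embedded TP, whose subject is Omar₄.
*Hugo₁* and the pronoun do not c-command one another → neither Principle B nor Principle C is at stake; coindexation permitted.
*[Hugo₁'s agent]₂* c-commands the pronoun but from outside its binding domain, and is not c-commanded by it → coindexation permitted.
*Pavel₃* c-commands the pronoun but from outside its binding domain, and is not c-commanded by it → coindexation permitted.
*Omar₄* c-commands the pronoun within its binding domain → coindexation would violate Principle B.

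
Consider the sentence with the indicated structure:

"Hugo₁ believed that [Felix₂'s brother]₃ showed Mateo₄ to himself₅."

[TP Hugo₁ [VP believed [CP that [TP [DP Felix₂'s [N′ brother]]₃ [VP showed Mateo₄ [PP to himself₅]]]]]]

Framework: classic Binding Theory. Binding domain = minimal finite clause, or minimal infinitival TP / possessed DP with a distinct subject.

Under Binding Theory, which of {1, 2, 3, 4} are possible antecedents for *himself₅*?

*himself* is an anaphor, so Principle A applies: it must be bound in its binding domain.
Binding domain of *himself₅*: the embedded TP, whose subject is [Felix₂'s brother]₃.
*Hugo₁* c-commands the anaphor but is outside its binding domain → cannot satisfy Principle A.
*Felix₂* does not c-command the anaphor → cannot bind it.
*[Felix₂'s brother]₃* c-commands the anaphor within its binding domain → licit binder.
*Mateo₄* c-commands the anaphor within its binding domain → licit binder.

{3, 4}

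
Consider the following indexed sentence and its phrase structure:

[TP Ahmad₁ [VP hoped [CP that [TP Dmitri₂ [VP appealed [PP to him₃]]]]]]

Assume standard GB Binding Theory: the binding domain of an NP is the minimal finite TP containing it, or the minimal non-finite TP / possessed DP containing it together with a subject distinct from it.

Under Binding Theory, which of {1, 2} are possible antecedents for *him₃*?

{1}

*him* is a pronoun, so Principle B applies: it must be free in its binding domain.
Binding domain of *him₃*: the embedded TP, whose subject is Dmitri₂.
*Ahmad₁* c-commands the pronoun but from outside its binding domain, and is not c-commanded by it → coindexation permitted.
*Dmitri₂* c-commands the pronoun within its binding domain → coindexation would violate Principle B.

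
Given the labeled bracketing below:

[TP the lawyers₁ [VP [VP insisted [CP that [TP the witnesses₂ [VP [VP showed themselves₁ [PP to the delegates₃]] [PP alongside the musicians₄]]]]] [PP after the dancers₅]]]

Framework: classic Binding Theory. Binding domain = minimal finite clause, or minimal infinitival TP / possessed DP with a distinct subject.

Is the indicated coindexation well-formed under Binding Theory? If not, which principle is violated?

The two coindexed NPs are *the lawyers₁* and *themselves₁*.
*themselves₁* is an anaphor. Principle A requires it to be bound within its binding domain — the embedded TP, whose subject is the witnesses₂.
Within that domain it is c-commanded by *the witnesses₂*, which does not share its index.
*the lawyers₁* does c-command the anaphor, but from outside its binding domain.
The anaphor is unbound in its domain → Principle A violation.

Principle A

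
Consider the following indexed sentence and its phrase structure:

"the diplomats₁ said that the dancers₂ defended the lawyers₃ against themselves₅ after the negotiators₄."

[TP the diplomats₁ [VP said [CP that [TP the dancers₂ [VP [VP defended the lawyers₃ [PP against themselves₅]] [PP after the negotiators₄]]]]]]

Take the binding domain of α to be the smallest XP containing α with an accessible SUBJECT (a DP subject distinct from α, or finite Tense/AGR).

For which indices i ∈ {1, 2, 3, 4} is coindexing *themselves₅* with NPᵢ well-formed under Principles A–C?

{2, 3}

*themselves* is an anaphor, so Principle A applies: it must be bound in its binding domain.
Binding domain of *themselves₅*: the embedded TP, whose subject is the dancers₂.
*the diplomats₁* c-commands the anaphor but is outside its binding domain → cannot satisfy Principle A.
*the dancers₂* c-commands the anaphor within its binding domain → licit binder.
*the lawyers₃* c-commands the anaphor within its binding domain → licit binder.
*the negotiators₄* does not c-command the anaphor → cannot bind it.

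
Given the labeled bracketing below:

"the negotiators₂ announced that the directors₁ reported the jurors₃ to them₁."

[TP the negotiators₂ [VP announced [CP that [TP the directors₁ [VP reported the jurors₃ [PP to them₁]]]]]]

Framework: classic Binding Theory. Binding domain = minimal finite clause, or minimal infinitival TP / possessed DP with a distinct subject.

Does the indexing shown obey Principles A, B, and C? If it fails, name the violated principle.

The two coindexed NPs are *the directors₁* and *them₁*.
*them₁* is a pronoun. Its binding domain is the embedded TP, whose subject is the directors₁.
*the directors₁* c-commands it within that domain and carries the same index.
The pronoun is locally bound → Principle B violation.

Principle B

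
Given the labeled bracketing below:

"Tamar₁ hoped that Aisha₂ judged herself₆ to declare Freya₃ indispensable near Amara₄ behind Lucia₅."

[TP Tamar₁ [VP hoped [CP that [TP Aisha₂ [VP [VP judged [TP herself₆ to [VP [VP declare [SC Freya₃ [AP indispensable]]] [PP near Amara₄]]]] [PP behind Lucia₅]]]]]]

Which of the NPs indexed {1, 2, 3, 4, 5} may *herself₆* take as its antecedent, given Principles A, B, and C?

{2}

*herself* is an anaphor, so Principle A applies: it must be bound in its binding domain.
Binding domain of *herself₆*: the embedded TP, whose subject is Aisha₂.
*Tamar₁* c-commands the anaphor but is outside its binding domain → cannot satisfy Principle A.
*Aisha₂* c-commands the anaphor within its binding domain → licit binder.
*Freya₃* does not c-command the anaphor → cannot bind it.
*Amara₄* does not c-command the anaphor → cannot bind it.
*Lucia₅* does not c-command the anaphor → cannot bind it.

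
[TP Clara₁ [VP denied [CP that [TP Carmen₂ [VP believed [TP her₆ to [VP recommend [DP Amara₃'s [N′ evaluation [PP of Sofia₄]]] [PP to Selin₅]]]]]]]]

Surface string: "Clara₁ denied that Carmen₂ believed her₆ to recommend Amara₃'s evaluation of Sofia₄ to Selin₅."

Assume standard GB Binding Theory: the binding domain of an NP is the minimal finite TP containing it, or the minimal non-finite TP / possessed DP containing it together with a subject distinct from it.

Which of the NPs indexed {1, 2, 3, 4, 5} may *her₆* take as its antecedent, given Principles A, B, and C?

*her* is a pronoun, so Principle B applies: it must be free in its binding domain.
Binding domain of *her₆*: the embedded TP, whose subject is Carmen₂.
*Clara₁* c-commands the pronoun but from outside its binding domain, and is not c-commanded by it → coindexation permitted.
*Carmen₂* c-commands the pronoun within its binding domain → coindexation would violate Principle B.
*Amara₃*: the pronoun c-commands this R-expression → coindexation would violate Principle C on *Amara₃*.
*Sofia₄*: the pronoun c-commands this R-expression → coindexation would violate Principle C on *Sofia₄*.
*Selin₅*: the pronoun c-commands this R-expression → coindexation would violate Principle C on *Selin₅*.

{1}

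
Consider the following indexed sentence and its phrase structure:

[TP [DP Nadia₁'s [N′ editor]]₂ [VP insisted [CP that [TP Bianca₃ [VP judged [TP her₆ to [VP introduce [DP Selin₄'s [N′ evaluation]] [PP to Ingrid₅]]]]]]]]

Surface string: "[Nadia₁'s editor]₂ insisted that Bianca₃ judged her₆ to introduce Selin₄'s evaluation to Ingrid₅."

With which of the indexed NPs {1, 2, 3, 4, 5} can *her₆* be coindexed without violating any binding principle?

*her* is a pronoun, so Principle B applies: it must be free in its binding domain.
Binding domain of *her₆*: the embedded TP, whose subject is Bianca₃.
*Nadia₁* and the pronoun do not c-command one another → neither Principle B nor Principle C is at stake; coindexation permitted.
*[Nadia₁'s editor]₂* c-commands the pronoun but from outside its binding domain, and is not c-commanded by it → coindexation permitted.
*Bianca₃* c-commands the pronoun within its binding domain → coindexation would violate Principle B.
*Selin₄*: the pronoun c-commands this R-expression → coindexation would violate Principle C on *Selin₄*.
*Ingrid₅*: the pronoun c-commands this R-expression → coindexation would violate Principle C on *Ingrid₅*.

{1, 2}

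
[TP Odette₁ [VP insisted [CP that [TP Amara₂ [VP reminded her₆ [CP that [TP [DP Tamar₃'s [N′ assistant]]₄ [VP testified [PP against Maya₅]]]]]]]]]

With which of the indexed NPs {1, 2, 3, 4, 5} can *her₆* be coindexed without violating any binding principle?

*her* is a pronoun, so Principle B applies: it must be free in its binding domain.
Binding domain of *her₆*: the embedded TP, whose subject is Amara₂.
*Odette₁* c-commands the pronoun but from outside its binding domain, and is not c-commanded by it → coindexation permitted.
*Amara₂* c-commands the pronoun within its binding domain → coindexation would violate Principle B.
*Tamar₃*: the pronoun c-commands this R-expression → coindexation would violate Principle C on *Tamar₃*.
*[Tamar₃'s assistant]₄*: the pronoun c-commands this R-expression → coindexation would violate Principle C on *[Tamar₃'s assistant]₄*.
*Maya₅*: the pronoun c-commands this R-expression → coindexation would violate Principle C on *Maya₅*.

{1}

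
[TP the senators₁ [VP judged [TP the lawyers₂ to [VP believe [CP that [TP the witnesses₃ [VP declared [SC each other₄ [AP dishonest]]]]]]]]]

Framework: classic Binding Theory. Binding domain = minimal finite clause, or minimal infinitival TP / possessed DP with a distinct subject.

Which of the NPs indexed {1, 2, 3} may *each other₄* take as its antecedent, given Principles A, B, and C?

{3}

*each other* is an anaphor, so Principle A applies: it must be bound in its binding domain.
Binding domain of *each other₄*: the embedded TP, whose subject is the witnesses₃.
*the senators₁* c-commands the anaphor but is outside its binding domain → cannot satisfy Principle A.
*the lawyers₂* c-commands the anaphor but is outside its binding domain → cannot satisfy Principle A.
*the witnesses₃* c-commands the anaphor within its binding domain → licit binder.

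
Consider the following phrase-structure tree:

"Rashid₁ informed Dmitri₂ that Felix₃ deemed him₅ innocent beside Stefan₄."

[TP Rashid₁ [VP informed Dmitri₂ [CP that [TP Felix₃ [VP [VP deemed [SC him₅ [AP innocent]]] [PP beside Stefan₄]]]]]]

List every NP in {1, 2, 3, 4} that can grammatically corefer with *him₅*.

*him* is a pronoun, so Principle B applies: it must be free in its binding domain.
Binding domain of *him₅*: the embedded TP, whose subject is Felix₃.
*Rashid₁* c-commands the pronoun but from outside its binding domain, and is not c-commanded by it → coindexation permitted.
*Dmitri₂* c-commands the pronoun but from outside its binding domain, and is not c-commanded by it → coindexation permitted.
*Felix₃* c-commands the pronoun within its binding domain → coindexation would violate Principle B.
*Stefan₄* and the pronoun do not c-command one another → neither Principle B nor Principle C is at stake; coindexation permitted.

{1, 2, 4}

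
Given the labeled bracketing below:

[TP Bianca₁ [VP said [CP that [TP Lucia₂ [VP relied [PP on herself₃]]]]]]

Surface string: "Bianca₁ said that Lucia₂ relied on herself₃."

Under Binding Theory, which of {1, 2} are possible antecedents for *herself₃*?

{2}

*herself* is an anaphor, so Principle A applies: it must be bound in its binding domain.
Binding domain of *herself₃*: the embedded TP, whose subject is Lucia₂.
*Bianca₁* c-commands the anaphor but is outside its binding domain → cannot satisfy Principle A.
*Lucia₂* c-commands the anaphor within its binding domain → licit binder.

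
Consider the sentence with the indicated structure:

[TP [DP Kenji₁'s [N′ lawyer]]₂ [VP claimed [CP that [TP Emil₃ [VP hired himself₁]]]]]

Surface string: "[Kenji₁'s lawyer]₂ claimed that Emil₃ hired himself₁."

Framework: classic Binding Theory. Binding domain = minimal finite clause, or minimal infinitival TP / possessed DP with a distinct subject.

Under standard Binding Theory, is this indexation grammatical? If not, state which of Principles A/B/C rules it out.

The two coindexed NPs are *Kenji₁* and *himself₁*.
*himself₁* is an anaphor. Principle A requires it to be bound within its binding domain — the embedded TP, whose subject is Emil₃.
Within that domain it is c-commanded by *Emil₃*, which does not share its index.
*Kenji₁* does not c-command the anaphor at all.
The anaphor is unbound in its domain → Principle A violation.

Principle A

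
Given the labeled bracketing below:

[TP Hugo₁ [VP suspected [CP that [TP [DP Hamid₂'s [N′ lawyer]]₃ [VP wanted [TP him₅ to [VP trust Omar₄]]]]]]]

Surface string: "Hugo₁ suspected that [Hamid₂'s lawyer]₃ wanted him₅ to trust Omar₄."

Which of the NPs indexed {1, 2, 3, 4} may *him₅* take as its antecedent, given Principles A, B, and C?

*him* is a pronoun, so Principle B applies: it must be free in its binding domain.
Binding domain of *him₅*: the embedded TP, whose subject is [Hamid₂'s lawyer]₃.
*Hugo₁* c-commands the pronoun but from outside its binding domain, and is not c-commanded by it → coindexation permitted.
*Hamid₂* and the pronoun do not c-command one another → neither Principle B nor Principle C is at stake; coindexation permitted.
*[Hamid₂'s lawyer]₃* c-commands the pronoun within its binding domain → coindexation would violate Principle B.
*Omar₄*: the pronoun c-commands this R-expression → coindexation would violate Principle C on *Omar₄*.

{1, 2}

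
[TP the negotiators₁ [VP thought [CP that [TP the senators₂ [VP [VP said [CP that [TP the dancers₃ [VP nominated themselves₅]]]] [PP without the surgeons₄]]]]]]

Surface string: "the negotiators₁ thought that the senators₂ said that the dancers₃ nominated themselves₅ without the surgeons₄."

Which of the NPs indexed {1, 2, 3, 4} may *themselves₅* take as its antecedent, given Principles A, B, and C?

{3}

*themselves* is an anaphor, so Principle A applies: it must be bound in its binding domain.
Binding domain of *themselves₅*: the embedded TP, whose subject is the dancers₃.
*the negotiators₁* c-commands the anaphor but is outside its binding domain → cannot satisfy Principle A.
*the senators₂* c-commands the anaphor but is outside its binding domain → cannot satisfy Principle A.
*the dancers₃* c-commands the anaphor within its binding domain → licit binder.
*the surgeons₄* does not c-command the anaphor → cannot bind it.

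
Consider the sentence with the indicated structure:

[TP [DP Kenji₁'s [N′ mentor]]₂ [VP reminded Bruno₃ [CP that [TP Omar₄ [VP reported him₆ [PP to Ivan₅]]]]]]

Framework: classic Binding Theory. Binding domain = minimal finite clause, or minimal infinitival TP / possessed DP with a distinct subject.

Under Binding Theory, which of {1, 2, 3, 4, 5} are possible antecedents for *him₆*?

*him* is a pronoun, so Principle B applies: it must be free in its binding domain.
Binding domain of *him₆*: the embedded TP, whose subject is Omar₄.
*Kenji₁* and the pronoun do not c-command one another → neither Principle B nor Principle C is at stake; coindexation permitted.
*[Kenji₁'s mentor]₂* c-commands the pronoun but from outside its binding domain, and is not c-commanded by it → coindexation permitted.
*Bruno₃* c-commands the pronoun but from outside its binding domain, and is not c-commanded by it → coindexation permitted.
*Omar₄* c-commands the pronoun within its binding domain → coindexation would violate Principle B.
*Ivan₅*: the pronoun c-commands this R-expression → coindexation would violate Principle C on *Ivan₅*.

{1, 2, 3}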